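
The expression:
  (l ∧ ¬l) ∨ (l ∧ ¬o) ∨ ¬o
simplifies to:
¬o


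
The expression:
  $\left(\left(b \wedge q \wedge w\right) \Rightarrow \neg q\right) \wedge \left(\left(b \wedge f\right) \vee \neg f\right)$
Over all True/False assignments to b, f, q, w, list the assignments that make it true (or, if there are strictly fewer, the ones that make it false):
is false only for:
  b=False, f=True, q=False, w=False;
  b=False, f=True, q=False, w=True;
  b=False, f=True, q=True, w=False;
  b=False, f=True, q=True, w=True;
  b=True, f=False, q=True, w=True;
  b=True, f=True, q=True, w=True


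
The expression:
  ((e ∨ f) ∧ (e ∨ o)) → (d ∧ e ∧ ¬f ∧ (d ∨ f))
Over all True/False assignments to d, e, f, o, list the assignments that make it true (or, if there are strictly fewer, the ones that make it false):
is true only for:
  d=False, e=False, f=False, o=False;
  d=False, e=False, f=False, o=True;
  d=False, e=False, f=True, o=False;
  d=True, e=False, f=False, o=False;
  d=True, e=False, f=False, o=True;
  d=True, e=False, f=True, o=False;
  d=True, e=True, f=False, o=False;
  d=True, e=True, f=False, o=True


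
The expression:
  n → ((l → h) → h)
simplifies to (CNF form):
h ∨ l ∨ ¬n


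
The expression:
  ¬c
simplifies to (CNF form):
¬c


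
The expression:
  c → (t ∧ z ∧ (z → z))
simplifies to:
(t ∧ z) ∨ ¬c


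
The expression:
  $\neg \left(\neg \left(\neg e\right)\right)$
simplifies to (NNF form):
$\neg e$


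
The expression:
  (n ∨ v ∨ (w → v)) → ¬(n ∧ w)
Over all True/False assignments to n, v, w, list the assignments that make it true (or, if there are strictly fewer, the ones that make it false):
is false only for:
  n=True, v=False, w=True;
  n=True, v=True, w=True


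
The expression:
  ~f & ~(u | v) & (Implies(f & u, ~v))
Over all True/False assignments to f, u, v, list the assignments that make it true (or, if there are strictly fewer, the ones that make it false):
is true only for:
  f=False, u=False, v=False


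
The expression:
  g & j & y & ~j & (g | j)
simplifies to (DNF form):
False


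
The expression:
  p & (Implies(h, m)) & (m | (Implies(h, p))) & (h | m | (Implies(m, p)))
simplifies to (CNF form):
p & (m | ~h)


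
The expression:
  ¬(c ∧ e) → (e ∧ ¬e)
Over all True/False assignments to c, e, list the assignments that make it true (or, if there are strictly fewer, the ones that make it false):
is true only for:
  c=True, e=True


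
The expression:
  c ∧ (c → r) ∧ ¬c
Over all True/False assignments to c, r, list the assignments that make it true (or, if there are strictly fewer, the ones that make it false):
is never true.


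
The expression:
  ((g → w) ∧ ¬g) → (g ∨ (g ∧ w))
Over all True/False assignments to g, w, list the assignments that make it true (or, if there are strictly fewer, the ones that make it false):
is true only for:
  g=True, w=False;
  g=True, w=True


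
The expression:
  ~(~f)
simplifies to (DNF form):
f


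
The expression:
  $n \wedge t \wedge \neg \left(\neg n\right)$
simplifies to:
$n \wedge t$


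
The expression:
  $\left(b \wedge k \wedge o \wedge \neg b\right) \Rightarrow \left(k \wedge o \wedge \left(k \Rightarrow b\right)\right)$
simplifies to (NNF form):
$\text{True}$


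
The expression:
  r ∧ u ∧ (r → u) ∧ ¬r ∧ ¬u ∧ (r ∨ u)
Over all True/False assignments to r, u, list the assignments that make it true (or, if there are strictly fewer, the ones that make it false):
is never true.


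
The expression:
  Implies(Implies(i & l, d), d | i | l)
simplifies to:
d | i | l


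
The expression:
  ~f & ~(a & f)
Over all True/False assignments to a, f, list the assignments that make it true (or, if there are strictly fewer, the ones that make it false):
is true only for:
  a=False, f=False;
  a=True, f=False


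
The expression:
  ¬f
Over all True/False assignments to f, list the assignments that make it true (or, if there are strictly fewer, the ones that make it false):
is true only for:
  f=False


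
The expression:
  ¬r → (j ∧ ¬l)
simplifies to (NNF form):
r ∨ (j ∧ ¬l)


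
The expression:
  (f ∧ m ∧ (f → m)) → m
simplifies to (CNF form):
True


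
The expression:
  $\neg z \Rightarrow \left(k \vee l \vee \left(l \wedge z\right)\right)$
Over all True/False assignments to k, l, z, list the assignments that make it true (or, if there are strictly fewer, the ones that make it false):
is false only for:
  k=False, l=False, z=False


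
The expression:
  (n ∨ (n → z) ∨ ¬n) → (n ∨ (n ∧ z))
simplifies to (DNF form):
n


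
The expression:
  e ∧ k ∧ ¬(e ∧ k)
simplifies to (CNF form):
False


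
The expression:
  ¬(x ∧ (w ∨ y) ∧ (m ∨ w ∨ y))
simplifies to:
(¬w ∧ ¬y) ∨ ¬x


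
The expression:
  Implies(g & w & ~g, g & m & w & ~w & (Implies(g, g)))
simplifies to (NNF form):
True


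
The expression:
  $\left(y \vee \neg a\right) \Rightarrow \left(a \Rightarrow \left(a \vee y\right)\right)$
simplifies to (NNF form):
$\text{True}$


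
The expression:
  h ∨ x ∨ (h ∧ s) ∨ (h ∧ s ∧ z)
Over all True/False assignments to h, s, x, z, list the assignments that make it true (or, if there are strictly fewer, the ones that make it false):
is false only for:
  h=False, s=False, x=False, z=False;
  h=False, s=False, x=False, z=True;
  h=False, s=True, x=False, z=False;
  h=False, s=True, x=False, z=True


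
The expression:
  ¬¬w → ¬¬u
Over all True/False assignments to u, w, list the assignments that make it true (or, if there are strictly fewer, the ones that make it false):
is false only for:
  u=False, w=True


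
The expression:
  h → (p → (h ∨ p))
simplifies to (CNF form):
True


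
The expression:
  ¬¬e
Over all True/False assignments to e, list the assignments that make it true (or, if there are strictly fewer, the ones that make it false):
is true only for:
  e=True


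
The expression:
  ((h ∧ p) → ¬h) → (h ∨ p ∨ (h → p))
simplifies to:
True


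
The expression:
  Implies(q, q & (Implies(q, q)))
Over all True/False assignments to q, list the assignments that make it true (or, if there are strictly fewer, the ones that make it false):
is always true.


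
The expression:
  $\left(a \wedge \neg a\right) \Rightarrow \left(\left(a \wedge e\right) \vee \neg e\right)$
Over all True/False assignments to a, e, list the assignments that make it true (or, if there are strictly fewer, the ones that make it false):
is always true.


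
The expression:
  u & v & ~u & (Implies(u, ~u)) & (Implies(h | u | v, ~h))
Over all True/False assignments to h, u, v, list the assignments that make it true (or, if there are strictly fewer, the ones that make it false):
is never true.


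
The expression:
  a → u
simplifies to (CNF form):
u ∨ ¬a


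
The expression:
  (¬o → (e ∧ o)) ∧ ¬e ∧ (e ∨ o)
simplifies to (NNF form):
o ∧ ¬e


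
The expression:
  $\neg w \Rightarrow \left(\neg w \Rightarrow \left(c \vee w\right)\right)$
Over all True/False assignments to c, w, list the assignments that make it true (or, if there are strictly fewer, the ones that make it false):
is false only for:
  c=False, w=False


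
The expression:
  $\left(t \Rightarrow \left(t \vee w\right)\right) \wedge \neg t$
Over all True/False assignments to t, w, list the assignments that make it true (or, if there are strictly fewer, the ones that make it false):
is true only for:
  t=False, w=False;
  t=False, w=True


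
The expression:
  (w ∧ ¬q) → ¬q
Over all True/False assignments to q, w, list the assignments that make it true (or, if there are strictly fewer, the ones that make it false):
is always true.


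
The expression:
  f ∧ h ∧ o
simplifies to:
f ∧ h ∧ o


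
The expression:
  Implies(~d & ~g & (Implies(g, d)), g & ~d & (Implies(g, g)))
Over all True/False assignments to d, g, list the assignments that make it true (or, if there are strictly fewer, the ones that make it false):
is false only for:
  d=False, g=False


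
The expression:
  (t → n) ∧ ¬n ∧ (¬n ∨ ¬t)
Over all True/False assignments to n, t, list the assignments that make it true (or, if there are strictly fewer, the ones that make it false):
is true only for:
  n=False, t=False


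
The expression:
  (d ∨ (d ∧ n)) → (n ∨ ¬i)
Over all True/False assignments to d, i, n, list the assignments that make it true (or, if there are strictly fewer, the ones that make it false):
is false only for:
  d=True, i=True, n=False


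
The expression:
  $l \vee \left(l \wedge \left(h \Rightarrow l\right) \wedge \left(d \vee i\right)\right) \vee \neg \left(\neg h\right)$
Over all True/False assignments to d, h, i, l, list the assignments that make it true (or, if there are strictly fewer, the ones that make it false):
is false only for:
  d=False, h=False, i=False, l=False;
  d=False, h=False, i=True, l=False;
  d=True, h=False, i=False, l=False;
  d=True, h=False, i=True, l=False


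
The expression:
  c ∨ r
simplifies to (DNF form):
c ∨ r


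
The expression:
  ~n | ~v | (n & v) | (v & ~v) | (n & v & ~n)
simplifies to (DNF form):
True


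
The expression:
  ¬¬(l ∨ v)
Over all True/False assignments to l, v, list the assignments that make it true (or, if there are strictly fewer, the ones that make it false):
is false only for:
  l=False, v=False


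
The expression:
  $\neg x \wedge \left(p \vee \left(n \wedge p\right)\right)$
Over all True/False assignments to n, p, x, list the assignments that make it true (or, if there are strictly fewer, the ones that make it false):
is true only for:
  n=False, p=True, x=False;
  n=True, p=True, x=False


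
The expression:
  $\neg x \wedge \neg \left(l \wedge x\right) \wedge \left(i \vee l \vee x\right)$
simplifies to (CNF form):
$\neg x \wedge \left(i \vee l\right)$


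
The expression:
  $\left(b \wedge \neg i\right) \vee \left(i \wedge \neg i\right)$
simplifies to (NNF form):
$b \wedge \neg i$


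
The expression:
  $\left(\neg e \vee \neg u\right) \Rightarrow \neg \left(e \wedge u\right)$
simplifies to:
$\text{True}$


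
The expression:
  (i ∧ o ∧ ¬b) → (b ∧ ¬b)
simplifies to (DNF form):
b ∨ ¬i ∨ ¬o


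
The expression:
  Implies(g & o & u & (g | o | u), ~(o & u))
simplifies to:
~g | ~o | ~u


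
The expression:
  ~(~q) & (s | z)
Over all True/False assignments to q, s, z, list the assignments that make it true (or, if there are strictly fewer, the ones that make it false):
is true only for:
  q=True, s=False, z=True;
  q=True, s=True, z=False;
  q=True, s=True, z=True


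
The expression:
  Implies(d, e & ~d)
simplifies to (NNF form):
~d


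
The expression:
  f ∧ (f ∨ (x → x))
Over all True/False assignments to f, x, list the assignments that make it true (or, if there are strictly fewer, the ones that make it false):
is true only for:
  f=True, x=False;
  f=True, x=True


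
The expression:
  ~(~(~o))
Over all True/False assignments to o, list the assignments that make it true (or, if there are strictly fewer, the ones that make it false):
is true only for:
  o=False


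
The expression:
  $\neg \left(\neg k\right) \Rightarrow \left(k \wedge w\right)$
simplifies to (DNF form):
$w \vee \neg k$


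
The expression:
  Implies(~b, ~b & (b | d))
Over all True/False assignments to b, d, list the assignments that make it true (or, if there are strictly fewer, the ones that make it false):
is false only for:
  b=False, d=False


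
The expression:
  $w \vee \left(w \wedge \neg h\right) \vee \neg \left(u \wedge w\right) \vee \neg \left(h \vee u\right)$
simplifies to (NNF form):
$\text{True}$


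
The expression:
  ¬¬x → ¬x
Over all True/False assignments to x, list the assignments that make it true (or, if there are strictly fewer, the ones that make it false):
is true only for:
  x=False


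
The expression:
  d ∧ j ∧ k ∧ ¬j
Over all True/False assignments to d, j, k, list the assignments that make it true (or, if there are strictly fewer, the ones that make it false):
is never true.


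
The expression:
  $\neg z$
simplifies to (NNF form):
$\neg z$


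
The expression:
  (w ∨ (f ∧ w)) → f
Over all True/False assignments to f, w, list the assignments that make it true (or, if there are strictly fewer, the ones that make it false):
is false only for:
  f=False, w=True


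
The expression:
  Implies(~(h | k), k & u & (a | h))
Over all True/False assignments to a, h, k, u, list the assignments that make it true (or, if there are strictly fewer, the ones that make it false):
is false only for:
  a=False, h=False, k=False, u=False;
  a=False, h=False, k=False, u=True;
  a=True, h=False, k=False, u=False;
  a=True, h=False, k=False, u=True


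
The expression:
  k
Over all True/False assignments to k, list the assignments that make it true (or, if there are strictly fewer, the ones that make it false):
is true only for:
  k=True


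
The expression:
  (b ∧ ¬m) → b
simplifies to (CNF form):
True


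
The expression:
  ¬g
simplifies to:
¬g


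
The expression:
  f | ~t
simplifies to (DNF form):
f | ~t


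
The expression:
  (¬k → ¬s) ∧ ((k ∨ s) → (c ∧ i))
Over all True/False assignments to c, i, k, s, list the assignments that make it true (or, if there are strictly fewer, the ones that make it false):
is true only for:
  c=False, i=False, k=False, s=False;
  c=False, i=True, k=False, s=False;
  c=True, i=False, k=False, s=False;
  c=True, i=True, k=False, s=False;
  c=True, i=True, k=True, s=False;
  c=True, i=True, k=True, s=True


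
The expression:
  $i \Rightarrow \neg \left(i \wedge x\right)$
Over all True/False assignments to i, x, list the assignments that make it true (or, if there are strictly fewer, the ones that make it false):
is false only for:
  i=True, x=True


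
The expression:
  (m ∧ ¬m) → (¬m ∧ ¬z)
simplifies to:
True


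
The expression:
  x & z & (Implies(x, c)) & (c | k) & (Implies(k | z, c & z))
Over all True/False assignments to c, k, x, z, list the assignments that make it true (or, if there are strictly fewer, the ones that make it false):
is true only for:
  c=True, k=False, x=True, z=True;
  c=True, k=True, x=True, z=True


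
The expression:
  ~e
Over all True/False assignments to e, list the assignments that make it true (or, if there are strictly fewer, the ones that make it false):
is true only for:
  e=False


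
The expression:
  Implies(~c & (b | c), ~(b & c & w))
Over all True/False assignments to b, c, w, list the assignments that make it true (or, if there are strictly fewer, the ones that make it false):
is always true.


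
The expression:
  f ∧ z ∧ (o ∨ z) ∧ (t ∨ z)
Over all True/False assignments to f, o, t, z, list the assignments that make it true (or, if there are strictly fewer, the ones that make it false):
is true only for:
  f=True, o=False, t=False, z=True;
  f=True, o=False, t=True, z=True;
  f=True, o=True, t=False, z=True;
  f=True, o=True, t=True, z=True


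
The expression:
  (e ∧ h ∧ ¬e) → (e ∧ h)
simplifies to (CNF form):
True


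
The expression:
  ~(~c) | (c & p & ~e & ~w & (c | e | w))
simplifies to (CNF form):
c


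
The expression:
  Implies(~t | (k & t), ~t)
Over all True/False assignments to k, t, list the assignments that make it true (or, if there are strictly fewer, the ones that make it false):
is false only for:
  k=True, t=True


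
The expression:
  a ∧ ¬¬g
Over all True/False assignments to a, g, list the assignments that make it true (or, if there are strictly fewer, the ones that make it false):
is true only for:
  a=True, g=True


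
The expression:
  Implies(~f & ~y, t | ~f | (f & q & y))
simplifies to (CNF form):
True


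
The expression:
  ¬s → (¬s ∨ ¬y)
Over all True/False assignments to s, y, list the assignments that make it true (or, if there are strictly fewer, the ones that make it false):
is always true.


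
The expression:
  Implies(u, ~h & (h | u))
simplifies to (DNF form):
~h | ~u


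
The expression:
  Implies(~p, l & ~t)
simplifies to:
p | (l & ~t)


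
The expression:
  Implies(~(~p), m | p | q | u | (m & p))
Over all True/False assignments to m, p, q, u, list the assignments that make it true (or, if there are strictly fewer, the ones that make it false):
is always true.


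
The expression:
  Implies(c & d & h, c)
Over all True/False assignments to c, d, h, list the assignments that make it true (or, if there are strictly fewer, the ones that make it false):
is always true.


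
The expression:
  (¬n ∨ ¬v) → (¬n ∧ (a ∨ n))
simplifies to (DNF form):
(a ∧ ¬n) ∨ (n ∧ v)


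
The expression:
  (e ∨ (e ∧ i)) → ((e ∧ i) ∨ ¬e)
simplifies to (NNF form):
i ∨ ¬e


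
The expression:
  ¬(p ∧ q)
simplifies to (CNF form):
¬p ∨ ¬q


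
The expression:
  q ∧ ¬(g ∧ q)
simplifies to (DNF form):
q ∧ ¬g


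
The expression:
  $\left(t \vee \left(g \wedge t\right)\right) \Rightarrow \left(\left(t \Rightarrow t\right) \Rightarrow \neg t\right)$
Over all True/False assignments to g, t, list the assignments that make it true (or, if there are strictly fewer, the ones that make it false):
is true only for:
  g=False, t=False;
  g=True, t=False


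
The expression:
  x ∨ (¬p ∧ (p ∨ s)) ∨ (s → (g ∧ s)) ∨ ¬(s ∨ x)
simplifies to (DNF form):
g ∨ x ∨ ¬p ∨ ¬s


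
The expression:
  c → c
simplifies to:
True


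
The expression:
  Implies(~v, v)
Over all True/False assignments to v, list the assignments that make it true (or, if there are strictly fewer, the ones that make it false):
is true only for:
  v=True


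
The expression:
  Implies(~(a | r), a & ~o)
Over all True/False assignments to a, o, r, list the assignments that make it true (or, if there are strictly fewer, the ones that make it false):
is false only for:
  a=False, o=False, r=False;
  a=False, o=True, r=False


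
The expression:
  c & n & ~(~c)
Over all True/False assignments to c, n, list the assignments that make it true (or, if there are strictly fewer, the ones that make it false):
is true only for:
  c=True, n=True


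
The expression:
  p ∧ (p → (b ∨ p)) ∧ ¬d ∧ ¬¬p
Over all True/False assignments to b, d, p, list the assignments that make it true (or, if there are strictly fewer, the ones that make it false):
is true only for:
  b=False, d=False, p=True;
  b=True, d=False, p=True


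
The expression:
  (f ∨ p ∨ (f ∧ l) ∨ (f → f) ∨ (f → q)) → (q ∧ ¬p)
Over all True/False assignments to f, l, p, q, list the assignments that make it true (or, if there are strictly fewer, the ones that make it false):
is true only for:
  f=False, l=False, p=False, q=True;
  f=False, l=True, p=False, q=True;
  f=True, l=False, p=False, q=True;
  f=True, l=True, p=False, q=True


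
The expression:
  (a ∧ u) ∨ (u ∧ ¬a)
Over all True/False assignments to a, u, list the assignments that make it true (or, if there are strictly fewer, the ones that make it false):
is true only for:
  a=False, u=True;
  a=True, u=True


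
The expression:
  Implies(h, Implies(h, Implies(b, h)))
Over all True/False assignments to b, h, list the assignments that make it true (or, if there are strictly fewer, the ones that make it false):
is always true.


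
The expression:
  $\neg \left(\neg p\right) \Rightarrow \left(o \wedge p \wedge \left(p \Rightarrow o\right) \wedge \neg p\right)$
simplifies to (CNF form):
$\neg p$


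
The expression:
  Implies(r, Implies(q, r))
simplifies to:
True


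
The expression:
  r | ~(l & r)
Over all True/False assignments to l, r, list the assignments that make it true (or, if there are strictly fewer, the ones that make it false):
is always true.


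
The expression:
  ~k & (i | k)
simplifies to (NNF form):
i & ~k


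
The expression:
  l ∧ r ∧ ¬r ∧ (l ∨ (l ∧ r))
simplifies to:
False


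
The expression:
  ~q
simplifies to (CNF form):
~q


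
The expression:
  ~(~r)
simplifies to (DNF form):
r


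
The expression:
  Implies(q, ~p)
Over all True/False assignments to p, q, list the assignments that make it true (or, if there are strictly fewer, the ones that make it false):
is false only for:
  p=True, q=True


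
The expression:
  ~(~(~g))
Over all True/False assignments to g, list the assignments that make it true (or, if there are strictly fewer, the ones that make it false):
is true only for:
  g=False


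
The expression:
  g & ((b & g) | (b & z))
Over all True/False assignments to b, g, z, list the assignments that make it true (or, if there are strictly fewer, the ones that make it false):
is true only for:
  b=True, g=True, z=False;
  b=True, g=True, z=True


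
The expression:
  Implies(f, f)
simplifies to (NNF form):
True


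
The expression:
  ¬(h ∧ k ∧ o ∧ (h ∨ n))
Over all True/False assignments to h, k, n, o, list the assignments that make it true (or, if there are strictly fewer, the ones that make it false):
is false only for:
  h=True, k=True, n=False, o=True;
  h=True, k=True, n=True, o=True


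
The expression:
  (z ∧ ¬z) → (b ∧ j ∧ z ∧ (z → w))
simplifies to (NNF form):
True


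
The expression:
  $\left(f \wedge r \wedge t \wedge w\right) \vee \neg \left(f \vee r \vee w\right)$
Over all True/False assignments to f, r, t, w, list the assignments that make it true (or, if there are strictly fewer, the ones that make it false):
is true only for:
  f=False, r=False, t=False, w=False;
  f=False, r=False, t=True, w=False;
  f=True, r=True, t=True, w=True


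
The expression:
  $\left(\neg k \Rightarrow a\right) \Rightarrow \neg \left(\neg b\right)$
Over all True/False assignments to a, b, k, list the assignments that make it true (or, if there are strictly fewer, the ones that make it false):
is false only for:
  a=False, b=False, k=True;
  a=True, b=False, k=False;
  a=True, b=False, k=True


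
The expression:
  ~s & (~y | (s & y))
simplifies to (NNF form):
~s & ~y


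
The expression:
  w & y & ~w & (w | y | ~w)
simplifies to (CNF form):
False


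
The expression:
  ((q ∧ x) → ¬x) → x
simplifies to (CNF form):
x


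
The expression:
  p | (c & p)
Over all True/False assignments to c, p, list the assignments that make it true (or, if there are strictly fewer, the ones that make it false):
is true only for:
  c=False, p=True;
  c=True, p=True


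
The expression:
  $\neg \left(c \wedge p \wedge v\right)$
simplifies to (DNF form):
$\neg c \vee \neg p \vee \neg v$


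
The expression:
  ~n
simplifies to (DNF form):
~n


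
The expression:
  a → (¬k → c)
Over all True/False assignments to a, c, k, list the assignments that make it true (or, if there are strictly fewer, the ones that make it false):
is false only for:
  a=True, c=False, k=False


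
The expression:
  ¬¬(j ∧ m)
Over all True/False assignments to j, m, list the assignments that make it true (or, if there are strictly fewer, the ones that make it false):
is true only for:
  j=True, m=True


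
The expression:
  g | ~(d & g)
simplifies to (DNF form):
True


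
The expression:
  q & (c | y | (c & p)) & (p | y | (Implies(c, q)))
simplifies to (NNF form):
q & (c | y)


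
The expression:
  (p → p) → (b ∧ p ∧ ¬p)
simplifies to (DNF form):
False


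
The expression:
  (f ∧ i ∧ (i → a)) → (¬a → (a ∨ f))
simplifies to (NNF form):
True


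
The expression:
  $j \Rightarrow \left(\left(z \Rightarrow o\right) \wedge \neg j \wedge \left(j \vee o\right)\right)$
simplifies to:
$\neg j$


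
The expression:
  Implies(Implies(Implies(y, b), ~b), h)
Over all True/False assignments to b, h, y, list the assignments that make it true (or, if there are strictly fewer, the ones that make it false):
is false only for:
  b=False, h=False, y=False;
  b=False, h=False, y=True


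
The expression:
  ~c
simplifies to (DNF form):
~c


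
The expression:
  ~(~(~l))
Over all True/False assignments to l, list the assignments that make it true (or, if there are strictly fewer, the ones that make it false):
is true only for:
  l=False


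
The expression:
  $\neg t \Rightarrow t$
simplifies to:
$t$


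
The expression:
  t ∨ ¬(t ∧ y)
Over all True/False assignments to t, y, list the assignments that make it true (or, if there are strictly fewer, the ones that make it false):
is always true.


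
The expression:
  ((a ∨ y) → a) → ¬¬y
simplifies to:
y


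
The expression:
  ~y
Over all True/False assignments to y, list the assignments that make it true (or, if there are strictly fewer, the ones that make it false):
is true only for:
  y=False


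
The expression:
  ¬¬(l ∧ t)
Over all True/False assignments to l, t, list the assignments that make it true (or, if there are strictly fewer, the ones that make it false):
is true only for:
  l=True, t=True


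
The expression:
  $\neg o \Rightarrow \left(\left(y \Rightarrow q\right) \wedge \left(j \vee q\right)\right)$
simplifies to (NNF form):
$o \vee q \vee \left(j \wedge \neg y\right)$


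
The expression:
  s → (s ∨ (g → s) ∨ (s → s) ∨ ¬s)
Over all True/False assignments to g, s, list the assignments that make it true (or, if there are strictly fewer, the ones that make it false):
is always true.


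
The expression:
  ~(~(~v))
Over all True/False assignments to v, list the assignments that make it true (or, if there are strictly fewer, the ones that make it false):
is true only for:
  v=False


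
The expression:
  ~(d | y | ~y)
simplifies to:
False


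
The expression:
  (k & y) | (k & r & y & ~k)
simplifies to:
k & y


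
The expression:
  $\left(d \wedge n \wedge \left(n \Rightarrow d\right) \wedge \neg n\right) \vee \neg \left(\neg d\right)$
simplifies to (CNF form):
$d$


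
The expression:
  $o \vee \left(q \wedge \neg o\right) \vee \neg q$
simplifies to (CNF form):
$\text{True}$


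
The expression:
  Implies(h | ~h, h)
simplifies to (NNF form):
h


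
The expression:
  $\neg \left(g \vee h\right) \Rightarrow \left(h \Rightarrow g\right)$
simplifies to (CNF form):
$\text{True}$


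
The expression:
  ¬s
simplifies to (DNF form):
¬s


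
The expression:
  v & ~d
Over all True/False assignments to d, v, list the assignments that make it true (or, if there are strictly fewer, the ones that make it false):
is true only for:
  d=False, v=True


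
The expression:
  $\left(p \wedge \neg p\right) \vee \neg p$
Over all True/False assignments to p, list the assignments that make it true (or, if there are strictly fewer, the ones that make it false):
is true only for:
  p=False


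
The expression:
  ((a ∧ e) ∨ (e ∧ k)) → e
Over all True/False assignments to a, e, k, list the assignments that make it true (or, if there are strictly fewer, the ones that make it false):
is always true.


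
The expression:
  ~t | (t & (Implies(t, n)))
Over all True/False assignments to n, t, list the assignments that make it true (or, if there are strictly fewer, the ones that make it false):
is false only for:
  n=False, t=True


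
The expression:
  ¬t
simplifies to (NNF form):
¬t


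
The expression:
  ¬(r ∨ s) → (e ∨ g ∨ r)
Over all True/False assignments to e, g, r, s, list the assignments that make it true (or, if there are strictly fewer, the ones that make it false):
is false only for:
  e=False, g=False, r=False, s=False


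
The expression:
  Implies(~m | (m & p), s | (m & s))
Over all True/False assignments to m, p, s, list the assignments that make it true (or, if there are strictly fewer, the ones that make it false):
is false only for:
  m=False, p=False, s=False;
  m=False, p=True, s=False;
  m=True, p=True, s=False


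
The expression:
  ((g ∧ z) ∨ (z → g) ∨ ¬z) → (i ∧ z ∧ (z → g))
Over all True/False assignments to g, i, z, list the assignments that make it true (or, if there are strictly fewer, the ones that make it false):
is true only for:
  g=False, i=False, z=True;
  g=False, i=True, z=True;
  g=True, i=True, z=True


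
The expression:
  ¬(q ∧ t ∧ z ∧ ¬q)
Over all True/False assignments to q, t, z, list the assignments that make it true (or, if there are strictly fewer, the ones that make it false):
is always true.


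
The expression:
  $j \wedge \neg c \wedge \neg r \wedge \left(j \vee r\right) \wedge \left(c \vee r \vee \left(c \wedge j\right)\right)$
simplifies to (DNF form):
$\text{False}$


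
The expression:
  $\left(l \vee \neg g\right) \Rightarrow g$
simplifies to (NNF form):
$g$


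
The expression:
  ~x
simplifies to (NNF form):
~x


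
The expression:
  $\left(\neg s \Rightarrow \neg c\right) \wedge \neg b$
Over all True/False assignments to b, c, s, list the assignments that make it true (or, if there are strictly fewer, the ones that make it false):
is true only for:
  b=False, c=False, s=False;
  b=False, c=False, s=True;
  b=False, c=True, s=True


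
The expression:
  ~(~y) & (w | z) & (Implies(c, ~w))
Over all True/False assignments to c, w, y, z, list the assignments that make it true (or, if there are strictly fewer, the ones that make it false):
is true only for:
  c=False, w=False, y=True, z=True;
  c=False, w=True, y=True, z=False;
  c=False, w=True, y=True, z=True;
  c=True, w=False, y=True, z=True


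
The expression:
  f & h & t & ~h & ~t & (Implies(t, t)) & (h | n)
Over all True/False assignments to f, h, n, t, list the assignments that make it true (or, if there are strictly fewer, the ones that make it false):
is never true.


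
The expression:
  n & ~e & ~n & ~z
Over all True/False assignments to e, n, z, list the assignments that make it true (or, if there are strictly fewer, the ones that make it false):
is never true.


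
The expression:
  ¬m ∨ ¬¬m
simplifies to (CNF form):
True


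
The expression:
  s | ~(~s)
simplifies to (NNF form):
s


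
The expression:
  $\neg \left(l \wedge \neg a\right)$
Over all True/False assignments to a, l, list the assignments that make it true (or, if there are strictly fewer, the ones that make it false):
is false only for:
  a=False, l=True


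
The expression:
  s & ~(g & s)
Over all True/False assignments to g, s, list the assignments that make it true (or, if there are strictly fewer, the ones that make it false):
is true only for:
  g=False, s=True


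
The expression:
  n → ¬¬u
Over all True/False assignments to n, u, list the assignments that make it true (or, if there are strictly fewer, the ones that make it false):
is false only for:
  n=True, u=False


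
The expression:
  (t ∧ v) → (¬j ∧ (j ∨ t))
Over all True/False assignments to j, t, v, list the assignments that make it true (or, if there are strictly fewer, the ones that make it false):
is false only for:
  j=True, t=True, v=True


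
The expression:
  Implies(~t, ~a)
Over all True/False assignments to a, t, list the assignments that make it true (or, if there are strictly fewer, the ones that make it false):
is false only for:
  a=True, t=False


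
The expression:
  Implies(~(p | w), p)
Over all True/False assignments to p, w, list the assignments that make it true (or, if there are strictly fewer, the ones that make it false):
is false only for:
  p=False, w=False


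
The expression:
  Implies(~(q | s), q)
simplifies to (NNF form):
q | s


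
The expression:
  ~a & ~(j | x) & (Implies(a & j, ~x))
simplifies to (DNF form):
~a & ~j & ~x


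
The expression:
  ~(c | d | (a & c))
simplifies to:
~c & ~d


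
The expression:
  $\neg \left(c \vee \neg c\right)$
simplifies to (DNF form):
$\text{False}$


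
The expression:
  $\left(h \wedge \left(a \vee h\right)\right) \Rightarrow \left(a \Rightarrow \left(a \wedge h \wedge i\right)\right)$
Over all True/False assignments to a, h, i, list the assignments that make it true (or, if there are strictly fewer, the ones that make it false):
is false only for:
  a=True, h=True, i=False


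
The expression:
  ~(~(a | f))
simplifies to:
a | f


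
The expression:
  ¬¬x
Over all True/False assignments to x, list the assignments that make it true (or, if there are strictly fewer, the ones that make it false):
is true only for:
  x=True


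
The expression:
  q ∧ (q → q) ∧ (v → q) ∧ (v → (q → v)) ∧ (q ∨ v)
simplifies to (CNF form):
q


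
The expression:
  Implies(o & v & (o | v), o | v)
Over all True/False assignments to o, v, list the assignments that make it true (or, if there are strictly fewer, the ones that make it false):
is always true.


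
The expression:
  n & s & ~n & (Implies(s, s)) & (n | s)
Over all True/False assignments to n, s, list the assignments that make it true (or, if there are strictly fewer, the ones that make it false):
is never true.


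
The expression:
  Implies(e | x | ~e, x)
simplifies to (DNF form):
x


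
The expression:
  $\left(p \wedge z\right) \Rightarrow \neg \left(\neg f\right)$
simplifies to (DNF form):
$f \vee \neg p \vee \neg z$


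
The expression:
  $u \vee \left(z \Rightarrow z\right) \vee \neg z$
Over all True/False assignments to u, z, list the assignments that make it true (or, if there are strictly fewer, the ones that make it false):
is always true.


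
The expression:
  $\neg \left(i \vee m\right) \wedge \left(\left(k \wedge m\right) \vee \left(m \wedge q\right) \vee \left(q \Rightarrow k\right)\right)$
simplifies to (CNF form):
$\neg i \wedge \neg m \wedge \left(k \vee \neg q\right)$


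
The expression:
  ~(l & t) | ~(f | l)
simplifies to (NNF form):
~l | ~t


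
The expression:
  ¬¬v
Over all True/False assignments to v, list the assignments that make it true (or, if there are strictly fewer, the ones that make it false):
is true only for:
  v=True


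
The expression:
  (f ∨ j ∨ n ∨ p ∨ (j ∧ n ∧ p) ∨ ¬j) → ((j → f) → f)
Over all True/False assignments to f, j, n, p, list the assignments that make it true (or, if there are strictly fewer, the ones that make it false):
is false only for:
  f=False, j=False, n=False, p=False;
  f=False, j=False, n=False, p=True;
  f=False, j=False, n=True, p=False;
  f=False, j=False, n=True, p=True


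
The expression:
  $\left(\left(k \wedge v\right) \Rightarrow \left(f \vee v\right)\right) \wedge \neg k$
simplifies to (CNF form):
$\neg k$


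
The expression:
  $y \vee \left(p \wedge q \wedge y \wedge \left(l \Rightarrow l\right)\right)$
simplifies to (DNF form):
$y$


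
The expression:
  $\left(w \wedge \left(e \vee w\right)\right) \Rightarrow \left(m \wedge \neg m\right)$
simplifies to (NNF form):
$\neg w$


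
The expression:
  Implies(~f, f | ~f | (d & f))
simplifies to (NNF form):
True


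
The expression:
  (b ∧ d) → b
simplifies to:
True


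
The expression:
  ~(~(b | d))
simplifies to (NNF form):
b | d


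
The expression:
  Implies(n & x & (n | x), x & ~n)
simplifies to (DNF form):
~n | ~x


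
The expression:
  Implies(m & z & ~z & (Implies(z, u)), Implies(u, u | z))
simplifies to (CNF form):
True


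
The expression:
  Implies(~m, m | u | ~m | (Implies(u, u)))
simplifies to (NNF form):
True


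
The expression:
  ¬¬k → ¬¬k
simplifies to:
True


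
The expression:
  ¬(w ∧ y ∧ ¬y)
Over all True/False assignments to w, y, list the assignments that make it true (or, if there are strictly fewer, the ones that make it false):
is always true.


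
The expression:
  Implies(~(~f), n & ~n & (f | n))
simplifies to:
~f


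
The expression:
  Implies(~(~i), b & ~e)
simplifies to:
~i | (b & ~e)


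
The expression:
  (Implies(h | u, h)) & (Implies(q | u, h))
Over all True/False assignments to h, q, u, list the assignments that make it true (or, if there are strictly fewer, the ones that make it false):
is false only for:
  h=False, q=False, u=True;
  h=False, q=True, u=False;
  h=False, q=True, u=True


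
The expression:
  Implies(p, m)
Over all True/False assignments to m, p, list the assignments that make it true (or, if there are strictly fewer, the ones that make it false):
is false only for:
  m=False, p=True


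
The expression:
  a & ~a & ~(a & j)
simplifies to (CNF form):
False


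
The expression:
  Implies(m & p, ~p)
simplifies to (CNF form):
~m | ~p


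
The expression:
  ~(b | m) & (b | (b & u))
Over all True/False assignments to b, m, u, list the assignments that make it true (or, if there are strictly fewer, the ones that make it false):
is never true.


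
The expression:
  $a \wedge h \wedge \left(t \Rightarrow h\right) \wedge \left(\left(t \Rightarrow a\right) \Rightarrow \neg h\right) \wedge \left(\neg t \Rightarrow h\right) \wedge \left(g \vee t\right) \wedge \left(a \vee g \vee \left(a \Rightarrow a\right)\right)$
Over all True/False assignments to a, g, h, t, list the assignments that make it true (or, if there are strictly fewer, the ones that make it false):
is never true.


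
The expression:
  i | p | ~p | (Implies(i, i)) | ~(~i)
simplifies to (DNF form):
True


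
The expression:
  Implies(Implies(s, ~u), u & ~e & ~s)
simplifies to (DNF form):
(s & u) | (u & ~e)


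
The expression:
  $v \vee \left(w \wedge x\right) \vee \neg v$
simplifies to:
$\text{True}$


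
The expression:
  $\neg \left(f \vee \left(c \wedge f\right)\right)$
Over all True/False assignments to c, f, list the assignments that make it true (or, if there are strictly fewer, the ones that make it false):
is true only for:
  c=False, f=False;
  c=True, f=False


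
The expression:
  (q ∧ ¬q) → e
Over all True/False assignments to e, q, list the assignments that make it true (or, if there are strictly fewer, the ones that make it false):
is always true.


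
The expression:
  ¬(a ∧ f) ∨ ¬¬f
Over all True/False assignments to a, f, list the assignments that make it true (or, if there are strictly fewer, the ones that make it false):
is always true.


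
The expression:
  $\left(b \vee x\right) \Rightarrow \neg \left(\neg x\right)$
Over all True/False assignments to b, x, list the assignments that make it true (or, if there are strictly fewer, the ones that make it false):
is false only for:
  b=True, x=False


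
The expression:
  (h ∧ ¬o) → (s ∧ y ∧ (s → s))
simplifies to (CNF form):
(o ∨ s ∨ ¬h) ∧ (o ∨ y ∨ ¬h)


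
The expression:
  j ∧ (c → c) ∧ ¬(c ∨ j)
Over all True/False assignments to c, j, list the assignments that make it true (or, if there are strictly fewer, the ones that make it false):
is never true.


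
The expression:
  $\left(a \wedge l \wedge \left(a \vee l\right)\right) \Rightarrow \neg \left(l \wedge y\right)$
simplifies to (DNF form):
$\neg a \vee \neg l \vee \neg y$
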